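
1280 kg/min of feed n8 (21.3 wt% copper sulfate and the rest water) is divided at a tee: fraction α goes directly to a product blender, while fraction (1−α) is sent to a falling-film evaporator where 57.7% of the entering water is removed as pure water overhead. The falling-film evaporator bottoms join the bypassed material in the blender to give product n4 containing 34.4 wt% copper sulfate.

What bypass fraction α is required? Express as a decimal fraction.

All 1280×0.213 = 272.64 kg/min of copper sulfate reaches n4, so n4 = 272.64/0.344 = 792.56 kg/min and vapour = 487.44 kg/min.
The evaporator receives (1−α)·1280 of feed at 0.787 water and removes 0.577 of that water:
0.577×0.787×(1−α)×1280 = 487.44
(1−α) = 487.44/581.25 = 0.8386;  α = 0.1614.

0.161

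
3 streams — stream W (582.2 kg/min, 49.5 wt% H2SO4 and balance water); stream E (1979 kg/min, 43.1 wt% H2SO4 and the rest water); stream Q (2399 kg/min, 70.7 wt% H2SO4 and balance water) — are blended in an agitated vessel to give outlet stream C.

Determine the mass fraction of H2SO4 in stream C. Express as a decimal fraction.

Total flow out = 582.2 + 1979 + 2399 = 4960.2 kg/min.
H2SO4 in = 582.2×0.495 + 1979×0.431 + 2399×0.707 = 2837.2 kg/min.
H2SO4 mass fraction in C = 2837.2/4960.2 = 0.5720.

0.5720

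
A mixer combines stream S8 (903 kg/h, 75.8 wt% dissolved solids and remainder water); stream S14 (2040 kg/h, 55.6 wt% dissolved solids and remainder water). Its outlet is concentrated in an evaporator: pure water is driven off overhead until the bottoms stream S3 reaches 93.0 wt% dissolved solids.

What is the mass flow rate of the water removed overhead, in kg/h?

987.4 kg/h

dissolved solids entering = 903×0.758 + 2040×0.556 = 1818.7 kg/h.
All dissolved solids reports to S3, so S3 = 1818.7/0.930 = 1955.6 kg/h.
Total feed = 2943 kg/h; overhead = 2943 − 1955.6 = 987.39 kg/h.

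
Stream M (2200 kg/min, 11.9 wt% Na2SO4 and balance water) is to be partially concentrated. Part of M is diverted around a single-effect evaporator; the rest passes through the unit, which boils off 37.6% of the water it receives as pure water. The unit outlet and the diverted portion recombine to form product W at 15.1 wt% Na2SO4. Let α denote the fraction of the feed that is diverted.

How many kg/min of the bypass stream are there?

792.6 kg/min

All 2200×0.119 = 261.8 kg/min of Na2SO4 reaches W, so W = 261.8/0.151 = 1733.8 kg/min and vapour = 466.23 kg/min.
The evaporator receives (1−α)·2200 of feed at 0.881 water and removes 0.376 of that water:
0.376×0.881×(1−α)×2200 = 466.23
(1−α) = 466.23/728.76 = 0.6397;  α = 0.3603.
Bypass flow = 0.3603×2200 = 792.55 kg/min.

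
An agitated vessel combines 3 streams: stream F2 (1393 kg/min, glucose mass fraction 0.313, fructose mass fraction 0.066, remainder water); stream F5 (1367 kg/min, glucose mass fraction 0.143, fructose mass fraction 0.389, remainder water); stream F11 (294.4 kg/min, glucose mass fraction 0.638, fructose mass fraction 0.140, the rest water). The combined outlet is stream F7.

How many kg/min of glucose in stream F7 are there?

819.3 kg/min

glucose out = glucose in = 1393×0.313 + 1367×0.143 + 294.4×0.638 = 819.32 kg/min.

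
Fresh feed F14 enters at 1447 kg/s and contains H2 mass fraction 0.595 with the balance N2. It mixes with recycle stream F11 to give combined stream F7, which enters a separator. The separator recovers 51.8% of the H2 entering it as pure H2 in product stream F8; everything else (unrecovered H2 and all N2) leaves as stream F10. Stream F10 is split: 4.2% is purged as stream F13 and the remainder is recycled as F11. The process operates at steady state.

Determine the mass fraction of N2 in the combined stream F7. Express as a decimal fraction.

N2 enters only via F14 and leaves only via the purge: 1447×0.405 = 0.042×(N2 in F10), and the separator passes all N2, so N2 in F7 = N2 in F10 = 13953 kg/s.
H2 in F7: m_A = 1447×0.595 + (1−0.042)·(1−0.518)·m_A, so m_A = 860.96/0.5382 = 1599.6 kg/s.
F7 = 1599.6 + 13953 = 15553 kg/s.
N2 fraction in F7 = 13953/15553 = 0.897.

0.897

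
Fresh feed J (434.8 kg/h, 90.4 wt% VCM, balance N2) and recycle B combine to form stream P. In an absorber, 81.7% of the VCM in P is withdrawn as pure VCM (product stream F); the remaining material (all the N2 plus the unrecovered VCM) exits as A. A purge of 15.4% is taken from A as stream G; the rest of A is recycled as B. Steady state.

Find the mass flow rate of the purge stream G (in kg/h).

N2 enters only via J and leaves only via the purge: 434.8×0.096 = 0.154×(N2 in A), and the absorber passes all N2, so N2 in P = N2 in A = 271.04 kg/h.
VCM in P: m_A = 434.8×0.904 + (1−0.154)·(1−0.817)·m_A, so m_A = 393.06/0.8452 = 465.06 kg/h.
A = (1−0.817)×465.06 + 271.04 = 356.15 kg/h.
Purge G = 0.154×356.15 = 54.847 kg/h.

54.85 kg/h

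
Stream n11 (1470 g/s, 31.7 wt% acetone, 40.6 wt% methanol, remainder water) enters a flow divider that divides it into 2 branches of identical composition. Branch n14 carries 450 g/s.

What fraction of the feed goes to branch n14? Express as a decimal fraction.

0.306

Fraction to n14 = 450/1470 = 0.3061.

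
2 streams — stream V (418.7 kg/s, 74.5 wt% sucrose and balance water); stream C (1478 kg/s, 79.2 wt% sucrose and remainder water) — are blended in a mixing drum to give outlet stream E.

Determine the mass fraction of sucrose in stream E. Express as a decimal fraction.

0.782

Total flow out = 418.7 + 1478 = 1896.7 kg/s.
sucrose in = 418.7×0.745 + 1478×0.792 = 1482.5 kg/s.
sucrose mass fraction in E = 1482.5/1896.7 = 0.782.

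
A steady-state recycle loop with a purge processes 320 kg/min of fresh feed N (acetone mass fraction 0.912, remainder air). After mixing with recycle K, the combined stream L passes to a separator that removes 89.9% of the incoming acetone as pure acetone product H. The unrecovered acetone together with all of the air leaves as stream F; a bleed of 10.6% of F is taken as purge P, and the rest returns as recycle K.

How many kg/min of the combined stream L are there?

air enters only via N and leaves only via the purge: 320×0.088 = 0.106×(air in F), and the separator passes all air, so air in L = air in F = 265.66 kg/min.
acetone in L: m_A = 320×0.912 + (1−0.106)·(1−0.899)·m_A, so m_A = 291.84/0.9097 = 320.81 kg/min.
L = 320.81 + 265.66 = 586.47 kg/min.

586.5 kg/min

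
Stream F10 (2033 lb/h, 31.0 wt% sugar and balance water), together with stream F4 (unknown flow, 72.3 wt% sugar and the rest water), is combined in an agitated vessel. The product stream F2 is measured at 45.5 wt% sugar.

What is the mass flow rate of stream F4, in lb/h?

1100 lb/h

Let F4 be the unknown flow. Total out = 2033 + F4.
sugar balance: 630.23 + 0.723·F4 = 0.455·(2033 + F4)
(0.723 − 0.455)·F4 = 0.455×2033 − 630.23 = 294.78
F4 = 294.78 / 0.268 = 1099.9 lb/h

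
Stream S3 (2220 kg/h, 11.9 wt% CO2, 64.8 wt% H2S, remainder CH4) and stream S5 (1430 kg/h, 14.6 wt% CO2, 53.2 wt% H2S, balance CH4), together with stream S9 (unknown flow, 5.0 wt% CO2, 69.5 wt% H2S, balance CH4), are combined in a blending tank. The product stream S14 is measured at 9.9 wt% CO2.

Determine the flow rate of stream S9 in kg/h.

2278 kg/h

Let S9 be the unknown flow. Total out = 3650 + S9.
CO2 balance: 472.96 + 0.050·S9 = 0.099·(3650 + S9)
(0.050 − 0.099)·S9 = 0.099×3650 − 472.96 = -111.61
S9 = -111.61 / -0.049 = 2277.8 kg/h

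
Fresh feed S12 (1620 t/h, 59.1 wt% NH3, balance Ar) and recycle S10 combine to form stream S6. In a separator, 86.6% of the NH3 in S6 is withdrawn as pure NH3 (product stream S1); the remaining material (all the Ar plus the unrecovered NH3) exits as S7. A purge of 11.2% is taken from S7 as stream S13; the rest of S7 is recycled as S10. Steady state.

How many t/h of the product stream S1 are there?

NH3 in S6: m_A = 1620×0.591 + (1−0.112)·(1−0.866)·m_A, so m_A = 957.42/0.8810 = 1086.7 t/h.
Product S1 = 0.866×1086.7 = 941.11 t/h.

941.1 t/h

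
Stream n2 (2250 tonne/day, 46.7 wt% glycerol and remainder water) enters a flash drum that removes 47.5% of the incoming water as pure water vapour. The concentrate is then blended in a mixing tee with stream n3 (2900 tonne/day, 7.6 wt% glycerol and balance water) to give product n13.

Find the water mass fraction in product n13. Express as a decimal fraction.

0.722

Vapour removed = 0.475×0.533×2250 = 569.64 tonne/day; concentrate = 1680.4 tonne/day.
water reaching the mixer = 629.61 (from concentrate) + 2900×0.924 = 3309.2 tonne/day.
Product flow = 1680.4 + 2900 = 4580.4 tonne/day; water fraction = 0.722.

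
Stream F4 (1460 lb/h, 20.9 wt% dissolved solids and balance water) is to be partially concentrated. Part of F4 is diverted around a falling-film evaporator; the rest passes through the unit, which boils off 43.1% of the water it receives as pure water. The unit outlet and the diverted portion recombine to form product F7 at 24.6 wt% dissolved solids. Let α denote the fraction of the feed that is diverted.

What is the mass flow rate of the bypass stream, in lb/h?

815.9 lb/h

All 1460×0.209 = 305.14 lb/h of dissolved solids reaches F7, so F7 = 305.14/0.246 = 1240.4 lb/h and vapour = 219.59 lb/h.
The evaporator receives (1−α)·1460 of feed at 0.791 water and removes 0.431 of that water:
0.431×0.791×(1−α)×1460 = 219.59
(1−α) = 219.59/497.74 = 0.4412;  α = 0.5588.
Bypass flow = 0.5588×1460 = 815.88 lb/h.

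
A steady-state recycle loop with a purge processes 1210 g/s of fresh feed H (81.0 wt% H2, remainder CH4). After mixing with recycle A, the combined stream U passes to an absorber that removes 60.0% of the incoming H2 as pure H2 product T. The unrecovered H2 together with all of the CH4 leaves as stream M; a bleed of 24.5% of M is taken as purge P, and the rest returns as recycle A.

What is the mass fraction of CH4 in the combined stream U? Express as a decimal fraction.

CH4 enters only via H and leaves only via the purge: 1210×0.190 = 0.245×(CH4 in M), and the absorber passes all CH4, so CH4 in U = CH4 in M = 938.37 g/s.
H2 in U: m_A = 1210×0.810 + (1−0.245)·(1−0.600)·m_A, so m_A = 980.1/0.6980 = 1404.2 g/s.
U = 1404.2 + 938.37 = 2342.5 g/s.
CH4 fraction in U = 938.37/2342.5 = 0.4006.

0.4006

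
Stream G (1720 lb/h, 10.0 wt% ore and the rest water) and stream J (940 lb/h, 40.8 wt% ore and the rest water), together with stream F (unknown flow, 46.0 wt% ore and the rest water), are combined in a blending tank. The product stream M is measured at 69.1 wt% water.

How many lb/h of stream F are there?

1764 lb/h

Let F be the unknown flow. Total out = 2660 + F.
water balance: 2104.5 + 0.540·F = 0.691·(2660 + F)
(0.540 − 0.691)·F = 0.691×2660 − 2104.5 = -266.42
F = -266.42 / -0.151 = 1764.4 lb/h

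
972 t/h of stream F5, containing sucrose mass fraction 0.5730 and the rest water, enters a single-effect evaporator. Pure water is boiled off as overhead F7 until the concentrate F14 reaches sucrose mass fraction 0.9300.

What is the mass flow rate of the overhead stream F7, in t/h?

sucrose is conserved: 972×0.573 = 556.96 t/h all reports to the concentrate.
Concentrate = 556.96/(target fraction) = 598.88 t/h.
Overhead = 972 − 598.88 = 373.12 t/h.

373.1 t/h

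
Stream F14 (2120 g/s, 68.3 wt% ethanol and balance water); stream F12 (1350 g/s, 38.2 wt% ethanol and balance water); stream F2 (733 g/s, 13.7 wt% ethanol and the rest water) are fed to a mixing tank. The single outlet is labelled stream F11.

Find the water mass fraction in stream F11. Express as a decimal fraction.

Total flow out = 2120 + 1350 + 733 = 4203 g/s.
water in = 2120×0.317 + 1350×0.618 + 733×0.863 = 2138.9 g/s.
water mass fraction in F11 = 2138.9/4203 = 0.509.

0.509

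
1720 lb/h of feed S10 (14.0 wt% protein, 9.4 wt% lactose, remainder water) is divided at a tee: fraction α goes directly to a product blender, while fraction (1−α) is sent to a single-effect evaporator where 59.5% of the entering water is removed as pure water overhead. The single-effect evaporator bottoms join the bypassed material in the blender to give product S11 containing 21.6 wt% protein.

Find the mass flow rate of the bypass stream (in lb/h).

392.2 lb/h

All 1720×0.140 = 240.8 lb/h of protein reaches S11, so S11 = 240.8/0.216 = 1114.8 lb/h and vapour = 605.19 lb/h.
The evaporator receives (1−α)·1720 of feed at 0.766 water and removes 0.595 of that water:
0.595×0.766×(1−α)×1720 = 605.19
(1−α) = 605.19/783.92 = 0.7720;  α = 0.2280.
Bypass flow = 0.2280×1720 = 392.17 lb/h.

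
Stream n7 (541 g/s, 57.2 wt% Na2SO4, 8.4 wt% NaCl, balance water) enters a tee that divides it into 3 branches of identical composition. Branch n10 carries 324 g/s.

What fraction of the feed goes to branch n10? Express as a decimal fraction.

Fraction to n10 = 324/541 = 0.5989.

0.599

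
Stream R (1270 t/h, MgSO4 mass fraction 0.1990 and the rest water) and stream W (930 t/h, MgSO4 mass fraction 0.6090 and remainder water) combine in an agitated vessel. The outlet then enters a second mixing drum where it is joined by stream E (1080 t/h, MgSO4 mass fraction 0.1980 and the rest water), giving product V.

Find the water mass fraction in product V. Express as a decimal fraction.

Overall, product flow = 3280 t/h.
water in = 1270×0.801 + 930×0.391 + 1080×0.802 = 2247.1 t/h.
water fraction in V = 0.6851.

0.6851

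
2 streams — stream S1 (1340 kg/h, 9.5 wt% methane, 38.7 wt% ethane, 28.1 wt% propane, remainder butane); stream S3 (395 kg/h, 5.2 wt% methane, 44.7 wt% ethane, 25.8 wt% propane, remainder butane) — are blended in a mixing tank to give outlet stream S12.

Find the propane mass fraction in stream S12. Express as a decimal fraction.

Total flow out = 1340 + 395 = 1735 kg/h.
propane in = 1340×0.281 + 395×0.258 = 478.45 kg/h.
propane mass fraction in S12 = 478.45/1735 = 0.276.

0.276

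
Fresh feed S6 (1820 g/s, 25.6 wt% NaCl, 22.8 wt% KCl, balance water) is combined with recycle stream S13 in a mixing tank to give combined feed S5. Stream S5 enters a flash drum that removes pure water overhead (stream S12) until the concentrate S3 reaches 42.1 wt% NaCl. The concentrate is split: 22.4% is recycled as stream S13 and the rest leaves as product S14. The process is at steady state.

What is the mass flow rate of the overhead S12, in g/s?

713.3 g/s

Overall NaCl balance (none leaves overhead): NaCl in fresh feed = NaCl in product, i.e. 1820×0.256 = (1−0.224)·S3·0.421.
S3 = 465.92/(0.421×0.776) = 1426.2 g/s.
Recycle S13 = 0.224×1426.2 = 319.46 g/s.
Combined feed S5 = 1820 + 319.46 = 2139.5 g/s.
Overhead S12 = S5 − S3 = 2139.5 − 1426.2 = 713.3 g/s.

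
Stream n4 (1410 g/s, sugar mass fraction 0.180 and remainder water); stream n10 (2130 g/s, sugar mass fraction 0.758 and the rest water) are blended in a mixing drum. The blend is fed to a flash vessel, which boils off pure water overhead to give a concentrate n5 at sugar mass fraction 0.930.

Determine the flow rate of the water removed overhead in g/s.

1531 g/s

sugar entering = 1410×0.180 + 2130×0.758 = 1868.3 g/s.
All sugar reports to n5, so n5 = 1868.3/0.930 = 2009 g/s.
Total feed = 3540 g/s; overhead = 3540 − 2009 = 1531 g/s.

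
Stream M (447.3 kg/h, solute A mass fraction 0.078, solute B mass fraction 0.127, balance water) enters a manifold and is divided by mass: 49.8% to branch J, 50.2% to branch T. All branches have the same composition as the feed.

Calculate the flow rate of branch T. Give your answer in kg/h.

Branch T flow = 0.502×447.3 = 224.54 kg/h.

224.5 kg/h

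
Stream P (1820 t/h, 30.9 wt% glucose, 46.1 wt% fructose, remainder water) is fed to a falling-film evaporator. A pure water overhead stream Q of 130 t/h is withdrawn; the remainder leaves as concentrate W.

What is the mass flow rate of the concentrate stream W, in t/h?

Concentrate = 1820 − 130 = 1690 t/h.

1690 t/h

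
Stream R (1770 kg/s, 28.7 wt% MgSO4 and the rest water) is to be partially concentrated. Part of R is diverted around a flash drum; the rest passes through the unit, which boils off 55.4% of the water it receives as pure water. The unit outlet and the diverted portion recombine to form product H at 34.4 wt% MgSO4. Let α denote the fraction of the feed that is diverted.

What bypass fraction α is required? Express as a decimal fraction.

All 1770×0.287 = 507.99 kg/s of MgSO4 reaches H, so H = 507.99/0.344 = 1476.7 kg/s and vapour = 293.28 kg/s.
The evaporator receives (1−α)·1770 of feed at 0.713 water and removes 0.554 of that water:
0.554×0.713×(1−α)×1770 = 293.28
(1−α) = 293.28/699.15 = 0.4195;  α = 0.5805.

0.581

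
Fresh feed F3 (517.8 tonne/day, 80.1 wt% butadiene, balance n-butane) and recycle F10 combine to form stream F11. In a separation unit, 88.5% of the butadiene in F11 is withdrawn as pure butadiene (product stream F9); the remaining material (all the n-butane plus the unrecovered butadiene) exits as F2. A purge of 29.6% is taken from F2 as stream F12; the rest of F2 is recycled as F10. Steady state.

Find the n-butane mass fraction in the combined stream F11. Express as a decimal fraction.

n-butane enters only via F3 and leaves only via the purge: 517.8×0.199 = 0.296×(n-butane in F2), and the separation unit passes all n-butane, so n-butane in F11 = n-butane in F2 = 348.12 tonne/day.
butadiene in F11: m_A = 517.8×0.801 + (1−0.296)·(1−0.885)·m_A, so m_A = 414.76/0.9190 = 451.29 tonne/day.
F11 = 451.29 + 348.12 = 799.41 tonne/day.
n-butane fraction in F11 = 348.12/799.41 = 0.435.

0.435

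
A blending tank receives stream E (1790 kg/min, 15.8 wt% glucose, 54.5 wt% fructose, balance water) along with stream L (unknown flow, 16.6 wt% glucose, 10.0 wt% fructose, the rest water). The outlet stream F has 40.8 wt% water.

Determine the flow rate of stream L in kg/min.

Let L be the unknown flow. Total out = 1790 + L.
water balance: 531.63 + 0.734·L = 0.408·(1790 + L)
(0.734 − 0.408)·L = 0.408×1790 − 531.63 = 198.69
L = 198.69 / 0.326 = 609.48 kg/min

609.5 kg/min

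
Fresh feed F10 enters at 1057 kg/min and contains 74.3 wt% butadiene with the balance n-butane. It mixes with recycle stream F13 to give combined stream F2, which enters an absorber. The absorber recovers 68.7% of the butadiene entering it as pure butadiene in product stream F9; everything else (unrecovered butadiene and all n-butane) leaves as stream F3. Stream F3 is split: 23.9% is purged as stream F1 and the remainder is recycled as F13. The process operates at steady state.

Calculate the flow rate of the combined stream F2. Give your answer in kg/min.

2168 kg/min

n-butane enters only via F10 and leaves only via the purge: 1057×0.257 = 0.239×(n-butane in F3), and the absorber passes all n-butane, so n-butane in F2 = n-butane in F3 = 1136.6 kg/min.
butadiene in F2: m_A = 1057×0.743 + (1−0.239)·(1−0.687)·m_A, so m_A = 785.35/0.7618 = 1030.9 kg/min.
F2 = 1030.9 + 1136.6 = 2167.5 kg/min.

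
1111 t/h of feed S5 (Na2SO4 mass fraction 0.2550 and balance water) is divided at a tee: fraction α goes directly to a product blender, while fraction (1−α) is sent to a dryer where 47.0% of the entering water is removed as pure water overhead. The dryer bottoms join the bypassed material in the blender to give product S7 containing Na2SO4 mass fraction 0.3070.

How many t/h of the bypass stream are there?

All 1111×0.255 = 283.31 t/h of Na2SO4 reaches S7, so S7 = 283.31/0.307 = 922.82 t/h and vapour = 188.18 t/h.
The evaporator receives (1−α)·1111 of feed at 0.745 water and removes 0.470 of that water:
0.470×0.745×(1−α)×1111 = 188.18
(1−α) = 188.18/389.02 = 0.4837;  α = 0.5163.
Bypass flow = 0.5163×1111 = 573.57 t/h.

573.6 t/h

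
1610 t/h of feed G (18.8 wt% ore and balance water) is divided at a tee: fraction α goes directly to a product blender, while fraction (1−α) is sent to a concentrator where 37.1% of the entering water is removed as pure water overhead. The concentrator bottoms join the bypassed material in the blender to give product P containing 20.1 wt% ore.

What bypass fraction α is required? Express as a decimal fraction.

0.785

All 1610×0.188 = 302.68 t/h of ore reaches P, so P = 302.68/0.201 = 1505.9 t/h and vapour = 104.13 t/h.
The evaporator receives (1−α)·1610 of feed at 0.812 water and removes 0.371 of that water:
0.371×0.812×(1−α)×1610 = 104.13
(1−α) = 104.13/485.02 = 0.2147;  α = 0.7853.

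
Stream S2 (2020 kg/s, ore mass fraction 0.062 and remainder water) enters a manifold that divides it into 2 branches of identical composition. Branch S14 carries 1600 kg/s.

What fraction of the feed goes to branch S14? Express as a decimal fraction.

0.792

Fraction to S14 = 1600/2020 = 0.7921.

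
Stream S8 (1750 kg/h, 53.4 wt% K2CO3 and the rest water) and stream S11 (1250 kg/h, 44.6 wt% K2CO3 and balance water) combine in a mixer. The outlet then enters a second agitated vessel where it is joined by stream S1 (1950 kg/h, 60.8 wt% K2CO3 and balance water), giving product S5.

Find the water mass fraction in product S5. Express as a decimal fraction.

Overall, product flow = 4950 kg/h.
water in = 1750×0.466 + 1250×0.554 + 1950×0.392 = 2272.4 kg/h.
water fraction in S5 = 0.459.

0.459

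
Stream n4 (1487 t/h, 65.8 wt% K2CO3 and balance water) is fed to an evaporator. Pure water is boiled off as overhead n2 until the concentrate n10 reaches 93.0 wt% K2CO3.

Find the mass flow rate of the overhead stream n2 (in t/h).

434.9 t/h

K2CO3 is conserved: 1487×0.658 = 978.45 t/h all reports to the concentrate.
Concentrate = 978.45/(target fraction) = 1052.1 t/h.
Overhead = 1487 − 1052.1 = 434.91 t/h.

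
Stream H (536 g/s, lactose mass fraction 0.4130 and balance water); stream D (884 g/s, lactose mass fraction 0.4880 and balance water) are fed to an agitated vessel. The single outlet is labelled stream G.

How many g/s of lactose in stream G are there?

lactose out = lactose in = 536×0.413 + 884×0.488 = 652.76 g/s.

652.8 g/s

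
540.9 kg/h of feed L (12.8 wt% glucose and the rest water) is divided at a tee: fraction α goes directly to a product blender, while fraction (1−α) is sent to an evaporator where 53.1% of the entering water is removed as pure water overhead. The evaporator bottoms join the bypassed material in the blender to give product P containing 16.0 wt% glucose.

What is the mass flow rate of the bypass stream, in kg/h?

All 540.9×0.128 = 69.235 kg/h of glucose reaches P, so P = 69.235/0.160 = 432.72 kg/h and vapour = 108.18 kg/h.
The evaporator receives (1−α)·540.9 of feed at 0.872 water and removes 0.531 of that water:
0.531×0.872×(1−α)×540.9 = 108.18
(1−α) = 108.18/250.45 = 0.4319;  α = 0.5681.
Bypass flow = 0.5681×540.9 = 307.27 kg/h.

307.3 kg/h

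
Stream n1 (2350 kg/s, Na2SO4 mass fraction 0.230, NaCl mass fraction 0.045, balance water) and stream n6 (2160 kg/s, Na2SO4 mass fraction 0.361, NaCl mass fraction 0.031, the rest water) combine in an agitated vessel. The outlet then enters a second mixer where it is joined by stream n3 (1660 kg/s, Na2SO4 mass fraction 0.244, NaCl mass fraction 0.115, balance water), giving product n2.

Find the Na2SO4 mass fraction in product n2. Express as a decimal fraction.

Overall, product flow = 6170 kg/s.
Na2SO4 in = 2350×0.230 + 2160×0.361 + 1660×0.244 = 1725.3 kg/s.
Na2SO4 fraction in n2 = 0.280.

0.280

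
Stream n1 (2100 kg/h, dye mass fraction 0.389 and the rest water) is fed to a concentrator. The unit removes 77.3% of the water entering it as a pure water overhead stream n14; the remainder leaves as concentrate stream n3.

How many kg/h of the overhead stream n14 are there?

991.8 kg/h

water entering = 2100×0.611 = 1283.1 kg/h; overhead removed = 0.773×1283.1 = 991.84 kg/h.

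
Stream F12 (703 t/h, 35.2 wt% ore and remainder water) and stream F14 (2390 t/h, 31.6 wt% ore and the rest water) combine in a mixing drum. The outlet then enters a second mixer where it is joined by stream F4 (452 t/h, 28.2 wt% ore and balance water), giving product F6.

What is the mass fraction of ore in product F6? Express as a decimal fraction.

Overall, product flow = 3545 t/h.
ore in = 703×0.352 + 2390×0.316 + 452×0.282 = 1130.2 t/h.
ore fraction in F6 = 0.3188.

0.3188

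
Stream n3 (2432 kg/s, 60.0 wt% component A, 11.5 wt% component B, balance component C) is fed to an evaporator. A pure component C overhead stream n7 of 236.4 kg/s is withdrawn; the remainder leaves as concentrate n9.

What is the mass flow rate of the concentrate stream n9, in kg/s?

2196 kg/s

Concentrate = 2432 − 236.4 = 2195.6 kg/s.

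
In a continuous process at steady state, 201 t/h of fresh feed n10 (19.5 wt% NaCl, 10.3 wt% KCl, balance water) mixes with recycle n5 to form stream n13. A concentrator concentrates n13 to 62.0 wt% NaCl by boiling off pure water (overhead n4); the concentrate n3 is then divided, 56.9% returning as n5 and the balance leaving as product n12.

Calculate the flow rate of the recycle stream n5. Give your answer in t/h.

83.46 t/h

Overall NaCl balance (none leaves overhead): NaCl in fresh feed = NaCl in product, i.e. 201×0.195 = (1−0.569)·n3·0.620.
n3 = 39.195/(0.620×0.431) = 146.68 t/h.
Recycle n5 = 0.569×146.68 = 83.459 t/h.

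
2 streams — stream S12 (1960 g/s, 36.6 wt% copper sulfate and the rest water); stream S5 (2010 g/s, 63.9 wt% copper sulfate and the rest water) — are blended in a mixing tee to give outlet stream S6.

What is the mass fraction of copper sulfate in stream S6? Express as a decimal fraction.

Total flow out = 1960 + 2010 = 3970 g/s.
copper sulfate in = 1960×0.366 + 2010×0.639 = 2001.8 g/s.
copper sulfate mass fraction in S6 = 2001.8/3970 = 0.504.

0.504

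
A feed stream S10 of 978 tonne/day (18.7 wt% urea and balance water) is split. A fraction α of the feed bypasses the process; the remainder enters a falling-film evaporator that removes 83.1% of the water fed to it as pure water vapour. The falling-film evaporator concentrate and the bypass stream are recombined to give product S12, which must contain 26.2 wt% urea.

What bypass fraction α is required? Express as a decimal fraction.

0.576

All 978×0.187 = 182.89 tonne/day of urea reaches S12, so S12 = 182.89/0.262 = 698.04 tonne/day and vapour = 279.96 tonne/day.
The evaporator receives (1−α)·978 of feed at 0.813 water and removes 0.831 of that water:
0.831×0.813×(1−α)×978 = 279.96
(1−α) = 279.96/660.74 = 0.4237;  α = 0.5763.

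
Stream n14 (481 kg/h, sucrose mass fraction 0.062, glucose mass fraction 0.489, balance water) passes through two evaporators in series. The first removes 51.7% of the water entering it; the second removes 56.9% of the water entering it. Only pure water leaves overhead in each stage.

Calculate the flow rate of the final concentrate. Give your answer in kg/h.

water in feed = 481×0.449 = 215.97 kg/h.
After stage 1: water left = (1−0.517)×215.97 = 104.31; stream total = 369.34 kg/h.
After stage 2: water left = (1−0.569)×104.31 = 44.959; final concentrate = 309.99 kg/h.

310 kg/h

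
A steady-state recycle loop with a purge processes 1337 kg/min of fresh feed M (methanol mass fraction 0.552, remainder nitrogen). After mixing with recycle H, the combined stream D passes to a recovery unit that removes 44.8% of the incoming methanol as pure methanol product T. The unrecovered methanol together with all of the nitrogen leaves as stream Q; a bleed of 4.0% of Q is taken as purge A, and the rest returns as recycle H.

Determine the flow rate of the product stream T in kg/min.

703.4 kg/min

methanol in D: m_A = 1337×0.552 + (1−0.040)·(1−0.448)·m_A, so m_A = 738.02/0.4701 = 1570 kg/min.
Product T = 0.448×1570 = 703.36 kg/min.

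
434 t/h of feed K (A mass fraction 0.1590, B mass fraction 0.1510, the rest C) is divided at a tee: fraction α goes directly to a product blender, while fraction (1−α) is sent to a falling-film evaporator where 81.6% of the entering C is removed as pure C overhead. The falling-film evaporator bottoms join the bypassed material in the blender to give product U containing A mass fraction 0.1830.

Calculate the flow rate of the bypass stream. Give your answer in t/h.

332.9 t/h

All 434×0.159 = 69.006 t/h of A reaches U, so U = 69.006/0.183 = 377.08 t/h and vapour = 56.918 t/h.
The evaporator receives (1−α)·434 of feed at 0.690 C and removes 0.816 of that C:
0.816×0.690×(1−α)×434 = 56.918
(1−α) = 56.918/244.36 = 0.2329;  α = 0.7671.
Bypass flow = 0.7671×434 = 332.91 t/h.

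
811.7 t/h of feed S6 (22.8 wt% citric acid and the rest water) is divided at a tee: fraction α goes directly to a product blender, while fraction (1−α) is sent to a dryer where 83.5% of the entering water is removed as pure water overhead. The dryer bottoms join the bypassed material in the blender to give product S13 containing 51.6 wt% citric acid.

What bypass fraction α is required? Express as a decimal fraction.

All 811.7×0.228 = 185.07 t/h of citric acid reaches S13, so S13 = 185.07/0.516 = 358.66 t/h and vapour = 453.04 t/h.
The evaporator receives (1−α)·811.7 of feed at 0.772 water and removes 0.835 of that water:
0.835×0.772×(1−α)×811.7 = 453.04
(1−α) = 453.04/523.24 = 0.8658;  α = 0.1342.

0.134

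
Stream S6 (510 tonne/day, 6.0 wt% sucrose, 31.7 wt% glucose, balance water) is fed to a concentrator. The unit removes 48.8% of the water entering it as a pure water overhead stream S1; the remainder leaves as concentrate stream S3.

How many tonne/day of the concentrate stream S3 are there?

354.9 tonne/day

water entering = 510×0.623 = 317.73 tonne/day; overhead removed = 0.488×317.73 = 155.05 tonne/day.
Concentrate = 510 − 155.05 = 354.95 tonne/day.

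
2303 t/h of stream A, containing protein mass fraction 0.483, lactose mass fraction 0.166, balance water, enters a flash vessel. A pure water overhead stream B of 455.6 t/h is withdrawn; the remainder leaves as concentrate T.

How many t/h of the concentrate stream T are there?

Concentrate = 2303 − 455.6 = 1847.4 t/h.

1847 t/h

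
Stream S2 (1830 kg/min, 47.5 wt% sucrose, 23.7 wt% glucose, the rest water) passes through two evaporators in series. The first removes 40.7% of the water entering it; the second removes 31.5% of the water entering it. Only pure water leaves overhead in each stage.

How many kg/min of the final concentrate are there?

water in feed = 1830×0.288 = 527.04 kg/min.
After stage 1: water left = (1−0.407)×527.04 = 312.53; stream total = 1615.5 kg/min.
After stage 2: water left = (1−0.315)×312.53 = 214.09; final concentrate = 1517 kg/min.

1517 kg/min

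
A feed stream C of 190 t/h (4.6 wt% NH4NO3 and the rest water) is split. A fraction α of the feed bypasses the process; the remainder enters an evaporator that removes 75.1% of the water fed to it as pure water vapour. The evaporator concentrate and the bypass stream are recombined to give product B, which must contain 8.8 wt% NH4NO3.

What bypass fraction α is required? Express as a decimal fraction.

0.334

All 190×0.046 = 8.74 t/h of NH4NO3 reaches B, so B = 8.74/0.088 = 99.318 t/h and vapour = 90.682 t/h.
The evaporator receives (1−α)·190 of feed at 0.954 water and removes 0.751 of that water:
0.751×0.954×(1−α)×190 = 90.682
(1−α) = 90.682/136.13 = 0.6662;  α = 0.3338.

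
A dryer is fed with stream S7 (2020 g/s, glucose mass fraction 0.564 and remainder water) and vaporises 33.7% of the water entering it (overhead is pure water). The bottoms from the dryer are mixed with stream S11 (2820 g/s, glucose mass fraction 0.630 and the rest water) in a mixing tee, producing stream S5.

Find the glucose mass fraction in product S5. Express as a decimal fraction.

0.642

Vapour removed = 0.337×0.436×2020 = 296.8 g/s; concentrate = 1723.2 g/s.
glucose reaching the mixer = 1139.3 (from concentrate) + 2820×0.630 = 2915.9 g/s.
Product flow = 1723.2 + 2820 = 4543.2 g/s; glucose fraction = 0.642.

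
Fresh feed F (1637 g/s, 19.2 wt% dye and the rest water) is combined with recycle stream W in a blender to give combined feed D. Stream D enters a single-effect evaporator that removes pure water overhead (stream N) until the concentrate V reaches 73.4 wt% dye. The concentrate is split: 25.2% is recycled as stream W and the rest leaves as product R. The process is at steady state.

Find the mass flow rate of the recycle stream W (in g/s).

144.3 g/s

Overall dye balance (none leaves overhead): dye in fresh feed = dye in product, i.e. 1637×0.192 = (1−0.252)·V·0.734.
V = 314.3/(0.734×0.748) = 572.47 g/s.
Recycle W = 0.252×572.47 = 144.26 g/s.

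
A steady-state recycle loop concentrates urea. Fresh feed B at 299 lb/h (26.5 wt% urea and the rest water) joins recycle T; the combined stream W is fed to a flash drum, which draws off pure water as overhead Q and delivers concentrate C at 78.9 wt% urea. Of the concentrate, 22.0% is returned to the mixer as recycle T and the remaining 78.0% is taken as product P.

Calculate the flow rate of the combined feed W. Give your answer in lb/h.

327.3 lb/h

Overall urea balance (none leaves overhead): urea in fresh feed = urea in product, i.e. 299×0.265 = (1−0.220)·C·0.789.
C = 79.235/(0.789×0.780) = 128.75 lb/h.
Recycle T = 0.220×128.75 = 28.325 lb/h.
Combined feed W = 299 + 28.325 = 327.32 lb/h.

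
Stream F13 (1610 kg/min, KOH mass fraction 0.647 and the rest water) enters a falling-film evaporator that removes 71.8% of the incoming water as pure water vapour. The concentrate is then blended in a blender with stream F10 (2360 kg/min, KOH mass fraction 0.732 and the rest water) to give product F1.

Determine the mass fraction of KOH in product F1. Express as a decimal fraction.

Vapour removed = 0.718×0.353×1610 = 408.06 kg/min; concentrate = 1201.9 kg/min.
KOH reaching the mixer = 1041.7 (from concentrate) + 2360×0.732 = 2769.2 kg/min.
Product flow = 1201.9 + 2360 = 3561.9 kg/min; KOH fraction = 0.777.

0.777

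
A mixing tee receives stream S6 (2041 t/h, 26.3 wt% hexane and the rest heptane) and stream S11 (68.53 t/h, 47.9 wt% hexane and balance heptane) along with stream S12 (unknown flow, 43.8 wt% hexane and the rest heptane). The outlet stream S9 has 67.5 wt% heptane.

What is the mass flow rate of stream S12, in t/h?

Let S12 be the unknown flow. Total out = 2109.5 + S12.
heptane balance: 1539.9 + 0.562·S12 = 0.675·(2109.5 + S12)
(0.562 − 0.675)·S12 = 0.675×2109.5 − 1539.9 = -115.99
S12 = -115.99 / -0.113 = 1026.4 t/h

1026 t/h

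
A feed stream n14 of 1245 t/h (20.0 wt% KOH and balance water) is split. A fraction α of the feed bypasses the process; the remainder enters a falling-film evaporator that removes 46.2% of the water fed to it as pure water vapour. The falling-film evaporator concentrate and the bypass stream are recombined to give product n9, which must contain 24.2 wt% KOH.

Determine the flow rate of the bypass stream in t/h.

660.4 t/h

All 1245×0.200 = 249 t/h of KOH reaches n9, so n9 = 249/0.242 = 1028.9 t/h and vapour = 216.07 t/h.
The evaporator receives (1−α)·1245 of feed at 0.800 water and removes 0.462 of that water:
0.462×0.800×(1−α)×1245 = 216.07
(1−α) = 216.07/460.15 = 0.4696;  α = 0.5304.
Bypass flow = 0.5304×1245 = 660.38 t/h.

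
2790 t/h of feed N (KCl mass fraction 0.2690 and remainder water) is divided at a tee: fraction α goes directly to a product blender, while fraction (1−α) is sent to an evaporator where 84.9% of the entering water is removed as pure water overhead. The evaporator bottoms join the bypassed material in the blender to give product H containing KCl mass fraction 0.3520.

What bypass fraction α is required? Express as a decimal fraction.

0.620

All 2790×0.269 = 750.51 t/h of KCl reaches H, so H = 750.51/0.352 = 2132.1 t/h and vapour = 657.87 t/h.
The evaporator receives (1−α)·2790 of feed at 0.731 water and removes 0.849 of that water:
0.849×0.731×(1−α)×2790 = 657.87
(1−α) = 657.87/1731.5 = 0.3799;  α = 0.6201.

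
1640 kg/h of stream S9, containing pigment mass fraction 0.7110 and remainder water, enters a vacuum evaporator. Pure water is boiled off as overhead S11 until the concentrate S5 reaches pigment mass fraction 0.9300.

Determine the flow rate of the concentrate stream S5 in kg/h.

1254 kg/h

pigment is conserved: 1640×0.711 = 1166 kg/h all reports to the concentrate.
Concentrate = 1166/(target fraction) = 1253.8 kg/h.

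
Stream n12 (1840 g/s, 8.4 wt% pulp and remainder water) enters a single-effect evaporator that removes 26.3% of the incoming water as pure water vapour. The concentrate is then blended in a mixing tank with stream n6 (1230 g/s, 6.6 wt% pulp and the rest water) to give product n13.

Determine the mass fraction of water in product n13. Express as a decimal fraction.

0.9103

Vapour removed = 0.263×0.916×1840 = 443.27 g/s; concentrate = 1396.7 g/s.
water reaching the mixer = 1242.2 (from concentrate) + 1230×0.934 = 2391 g/s.
Product flow = 1396.7 + 1230 = 2626.7 g/s; water fraction = 0.9103.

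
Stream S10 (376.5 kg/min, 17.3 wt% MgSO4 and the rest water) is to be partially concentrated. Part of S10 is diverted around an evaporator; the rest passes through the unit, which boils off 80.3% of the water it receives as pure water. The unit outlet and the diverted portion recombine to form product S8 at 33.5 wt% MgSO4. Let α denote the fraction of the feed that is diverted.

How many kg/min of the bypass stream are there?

All 376.5×0.173 = 65.134 kg/min of MgSO4 reaches S8, so S8 = 65.134/0.335 = 194.43 kg/min and vapour = 182.07 kg/min.
The evaporator receives (1−α)·376.5 of feed at 0.827 water and removes 0.803 of that water:
0.803×0.827×(1−α)×376.5 = 182.07
(1−α) = 182.07/250.03 = 0.7282;  α = 0.2718.
Bypass flow = 0.2718×376.5 = 102.33 kg/min.

102.3 kg/min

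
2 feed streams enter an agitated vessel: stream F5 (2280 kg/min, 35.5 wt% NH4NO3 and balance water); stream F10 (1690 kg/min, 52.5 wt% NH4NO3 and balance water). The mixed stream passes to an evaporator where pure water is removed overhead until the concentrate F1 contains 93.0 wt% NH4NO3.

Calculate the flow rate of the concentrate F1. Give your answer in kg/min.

1824 kg/min

NH4NO3 entering = 2280×0.355 + 1690×0.525 = 1696.7 kg/min.
All NH4NO3 reports to F1, so F1 = 1696.7/0.930 = 1824.4 kg/min.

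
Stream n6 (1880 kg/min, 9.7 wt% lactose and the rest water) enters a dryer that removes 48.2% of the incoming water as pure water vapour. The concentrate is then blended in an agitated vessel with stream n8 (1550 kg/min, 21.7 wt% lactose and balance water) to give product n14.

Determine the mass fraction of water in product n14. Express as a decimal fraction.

Vapour removed = 0.482×0.903×1880 = 818.26 kg/min; concentrate = 1061.7 kg/min.
water reaching the mixer = 879.38 (from concentrate) + 1550×0.783 = 2093 kg/min.
Product flow = 1061.7 + 1550 = 2611.7 kg/min; water fraction = 0.801.

0.801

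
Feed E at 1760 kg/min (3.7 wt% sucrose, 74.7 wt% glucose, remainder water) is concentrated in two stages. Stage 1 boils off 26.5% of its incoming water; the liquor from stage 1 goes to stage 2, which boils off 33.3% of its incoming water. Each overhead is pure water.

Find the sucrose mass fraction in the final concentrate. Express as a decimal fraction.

0.042

water in feed = 1760×0.216 = 380.16 kg/min.
After stage 1: water left = (1−0.265)×380.16 = 279.42; stream total = 1659.3 kg/min.
After stage 2: water left = (1−0.333)×279.42 = 186.37; final concentrate = 1566.2 kg/min.
sucrose fraction = 65.12/1566.2 = 0.042.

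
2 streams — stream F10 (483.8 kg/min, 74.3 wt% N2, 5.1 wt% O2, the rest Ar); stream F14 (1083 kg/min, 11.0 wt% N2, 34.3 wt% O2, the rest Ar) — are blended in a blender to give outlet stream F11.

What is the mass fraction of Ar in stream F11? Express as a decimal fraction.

Total flow out = 483.8 + 1083 = 1566.8 kg/min.
Ar in = 483.8×0.206 + 1083×0.547 = 692.06 kg/min.
Ar mass fraction in F11 = 692.06/1566.8 = 0.442.

0.442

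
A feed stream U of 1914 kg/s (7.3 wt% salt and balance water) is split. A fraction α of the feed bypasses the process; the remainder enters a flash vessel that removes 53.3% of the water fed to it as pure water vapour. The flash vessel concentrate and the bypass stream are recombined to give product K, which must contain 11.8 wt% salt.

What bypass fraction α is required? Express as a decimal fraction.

All 1914×0.073 = 139.72 kg/s of salt reaches K, so K = 139.72/0.118 = 1184.1 kg/s and vapour = 729.92 kg/s.
The evaporator receives (1−α)·1914 of feed at 0.927 water and removes 0.533 of that water:
0.533×0.927×(1−α)×1914 = 729.92
(1−α) = 729.92/945.69 = 0.7718;  α = 0.2282.

0.228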